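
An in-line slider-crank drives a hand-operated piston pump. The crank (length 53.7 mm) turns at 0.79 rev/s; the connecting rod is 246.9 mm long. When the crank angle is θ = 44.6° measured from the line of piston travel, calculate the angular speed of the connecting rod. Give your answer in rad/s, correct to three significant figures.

0.778

ω = 4.964 rad/s (converted from 0.79 rev/s).
The rod makes angle φ with the slider axis where L sinφ = r sinθ; differentiating, L cosφ·φ̇ = r ω cosθ.
L cosφ = √(L² − r² sin²θ) = 0.244 m.
|ω_rod| = r ω |cosθ| / √(L² − r² sin²θ) = 0.0537·4.964·0.71203/0.244 = 0.77782 rad/s.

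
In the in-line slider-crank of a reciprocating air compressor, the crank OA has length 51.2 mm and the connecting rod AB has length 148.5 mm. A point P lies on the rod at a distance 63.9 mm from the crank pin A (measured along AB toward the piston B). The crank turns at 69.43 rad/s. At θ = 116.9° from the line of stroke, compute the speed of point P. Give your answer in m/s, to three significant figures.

3.09

ω = 69.43 rad/s.  Crank-pin speed |V_A| = rω = 3.5548 m/s, perpendicular to OA.
Rod angle: sinφ = −(r/L) sinθ ⇒ φ = -17.907°; ω_rod = −rω cosθ/√(L²−r²sin²θ) = +11.382 rad/s.
V_P = V_A + ω_rod × AP, with AP = 0.0639 m along the rod.
Components: V_Px = −rω sinθ − a·ω_rod·sinφ = -2.9465 m/s;  V_Py = rω cosθ + a·ω_rod·cosφ = -0.91626 m/s.
|V_P| = √(V_Px² + V_Py²) = 3.0857 m/s.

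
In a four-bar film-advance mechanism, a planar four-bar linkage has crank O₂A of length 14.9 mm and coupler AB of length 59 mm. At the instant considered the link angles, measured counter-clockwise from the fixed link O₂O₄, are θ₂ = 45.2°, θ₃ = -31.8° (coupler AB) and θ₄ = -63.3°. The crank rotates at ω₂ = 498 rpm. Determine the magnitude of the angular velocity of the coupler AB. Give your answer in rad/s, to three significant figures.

23.9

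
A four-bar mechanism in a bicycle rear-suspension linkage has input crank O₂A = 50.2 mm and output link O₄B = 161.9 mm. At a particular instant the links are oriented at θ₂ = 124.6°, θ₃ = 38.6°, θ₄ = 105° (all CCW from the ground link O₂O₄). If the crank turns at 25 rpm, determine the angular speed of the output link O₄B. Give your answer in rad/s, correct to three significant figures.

0.884

ω₂ = 2.618 rad/s (from 25 rpm).
Differentiating the loop-closure r₂e^{iθ₂}+r₃e^{iθ₃}=r₁+r₄e^{iθ₄} gives r₂ω₂e^{iθ₂}+r₃ω₃e^{iθ₃}=r₄ω₄e^{iθ₄}.
Eliminating the other unknown: ω₄ = r₂ω₂ sin(θ₂−θ₃) / [r₄ sin(θ₄−θ₃)].
Numerator sine = +0.99756; denominator sine = +0.91636.
Result = 0.0502·2.618·(+0.99756) / (0.1619·(+0.91636)) = +0.88369 rad/s; magnitude 0.88369 rad/s.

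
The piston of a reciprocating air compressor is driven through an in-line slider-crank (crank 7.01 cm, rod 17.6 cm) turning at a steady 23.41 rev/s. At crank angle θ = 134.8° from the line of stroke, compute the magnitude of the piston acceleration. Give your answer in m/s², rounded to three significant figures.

ω = 2π·23.4 = 147.1 rad/s
x(θ) = r cosθ + √(L² − r² sin²θ); with ω constant, a = ω²·d²x/dθ².
d²x/dθ² = −r cosθ − r²(cos2θ)/√u − r⁴ sin²2θ/(4u^{3/2}),  u = L² − r² sin²θ = 0.0285018 m².
Substituting r = 0.0701 m, L = 0.176 m, θ = 134.8°: d²x/dθ² = +0.048344 m.
a = ω²·d²x/dθ² = (147.1)²·(+0.048344) = +1045.9 m/s²;  |a| = 1045.9 m/s².

1050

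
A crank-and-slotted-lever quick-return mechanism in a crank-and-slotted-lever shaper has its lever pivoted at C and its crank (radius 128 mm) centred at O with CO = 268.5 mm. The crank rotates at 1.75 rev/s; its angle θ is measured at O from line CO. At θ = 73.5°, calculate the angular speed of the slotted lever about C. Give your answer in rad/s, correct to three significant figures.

2.66

ω = 11 rad/s (from 1.75 rev/s).
Crank pin A relative to C: A = (d + r cosθ, r sinθ); lever angle φ = atan2(r sinθ, d + r cosθ).
Differentiating tanφ: φ̇ = rω(d cosθ + r)/(d² + r² + 2dr cosθ).
d² + r² + 2dr cosθ = |CA|² = 0.107998 m²;  d cosθ + r = +0.20426 m.
|ω_lever| = |0.128·11·+0.20426| / 0.107998 = 2.6619 rad/s.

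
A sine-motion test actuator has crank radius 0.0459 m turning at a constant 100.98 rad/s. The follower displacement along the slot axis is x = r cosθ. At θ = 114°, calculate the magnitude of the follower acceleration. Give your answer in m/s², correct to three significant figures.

190

ω = 101 rad/s
x = r cosθ ⇒ ẍ = −rω² cosθ (ω constant).
|a| = rω²|cosθ| = 0.0459·(101)²·|cos 114°| = 190.37 m/s².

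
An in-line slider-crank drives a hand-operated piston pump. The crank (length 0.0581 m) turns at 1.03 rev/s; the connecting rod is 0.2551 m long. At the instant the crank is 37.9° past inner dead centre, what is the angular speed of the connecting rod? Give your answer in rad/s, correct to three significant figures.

1.17

ω = 6.472 rad/s (converted from 1.03 rev/s).
The rod makes angle φ with the slider axis where L sinφ = r sinθ; differentiating, L cosφ·φ̇ = r ω cosθ.
L cosφ = √(L² − r² sin²θ) = 0.25259 m.
|ω_rod| = r ω |cosθ| / √(L² − r² sin²θ) = 0.0581·6.472·0.78908/0.25259 = 1.1746 rad/s.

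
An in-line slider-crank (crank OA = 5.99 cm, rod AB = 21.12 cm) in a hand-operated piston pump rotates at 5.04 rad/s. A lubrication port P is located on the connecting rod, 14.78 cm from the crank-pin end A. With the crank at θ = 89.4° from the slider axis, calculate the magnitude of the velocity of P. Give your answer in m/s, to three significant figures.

0.303

ω = 5.04 rad/s.  Crank-pin speed |V_A| = rω = 0.3019 m/s, perpendicular to OA.
Rod angle: sinφ = −(r/L) sinθ ⇒ φ = -16.475°; ω_rod = −rω cosθ/√(L²−r²sin²θ) = -0.01561 rad/s.
V_P = V_A + ω_rod × AP, with AP = 0.1478 m along the rod.
Components: V_Px = −rω sinθ − a·ω_rod·sinφ = -0.30253 m/s;  V_Py = rω cosθ + a·ω_rod·cosφ = +0.00094902 m/s.
|V_P| = √(V_Px² + V_Py²) = 0.30254 m/s.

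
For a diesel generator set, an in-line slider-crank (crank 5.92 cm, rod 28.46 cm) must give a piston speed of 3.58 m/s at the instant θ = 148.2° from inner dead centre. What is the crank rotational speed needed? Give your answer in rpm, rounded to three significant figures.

For an in-line slider-crank, |v_piston| = rω|sinθ|·[1 + r cosθ/√(L² − r² sin²θ)].
With r = 0.0592 m, L = 0.2846 m, θ = 148.2°: the bracketed kinematic factor |dx/dθ| = 0.025647 m.
ω = v/|dx/dθ| = 3.58/0.025647 = 139.59 rad/s.
N = 60ω/(2π) = 1332.9 rpm.

1330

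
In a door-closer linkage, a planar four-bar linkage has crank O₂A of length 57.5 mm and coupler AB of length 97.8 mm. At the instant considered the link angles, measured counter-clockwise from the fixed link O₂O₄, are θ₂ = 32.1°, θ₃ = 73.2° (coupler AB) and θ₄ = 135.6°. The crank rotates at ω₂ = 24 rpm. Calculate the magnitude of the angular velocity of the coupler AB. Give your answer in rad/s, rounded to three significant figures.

1.62

ω₂ = 2.513 rad/s (from 24 rpm).
Differentiating the loop-closure r₂e^{iθ₂}+r₃e^{iθ₃}=r₁+r₄e^{iθ₄} gives r₂ω₂e^{iθ₂}+r₃ω₃e^{iθ₃}=r₄ω₄e^{iθ₄}.
Eliminating the other unknown: ω₃ = r₂ω₂ sin(θ₄−θ₂) / [r₃ sin(θ₃−θ₄)].
Numerator sine = +0.97237; denominator sine = -0.88620.
Result = 0.0575·2.513·(+0.97237) / (0.0978·(-0.88620)) = -1.6213 rad/s; magnitude 1.6213 rad/s.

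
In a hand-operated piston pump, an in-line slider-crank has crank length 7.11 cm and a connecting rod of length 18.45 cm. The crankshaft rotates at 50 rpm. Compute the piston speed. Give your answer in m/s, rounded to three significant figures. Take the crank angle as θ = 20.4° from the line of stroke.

0.177

ω = 2π·50/60 = 5.236 rad/s
For an in-line slider-crank, x = r cosθ + √(L² − r² sin²θ), so v = −rω sinθ·[1 + r cosθ/√(L² − r² sin²θ)].
With r = 0.0711 m, L = 0.1845 m, θ = 20.4°: √(L² − r² sin²θ) = 0.18283 m.
v = −0.0711·5.236·0.34857·[1 + 0.0711·0.93728/0.18283] = -0.17707 m/s.
|v| = 0.17707 m/s.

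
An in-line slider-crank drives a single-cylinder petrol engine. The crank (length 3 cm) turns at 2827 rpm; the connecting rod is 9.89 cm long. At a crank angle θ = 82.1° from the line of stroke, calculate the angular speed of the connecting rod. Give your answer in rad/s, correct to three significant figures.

ω = 296 rad/s (converted from 2827 rpm).
The rod makes angle φ with the slider axis where L sinφ = r sinθ; differentiating, L cosφ·φ̇ = r ω cosθ.
L cosφ = √(L² − r² sin²θ) = 0.09433 m.
|ω_rod| = r ω |cosθ| / √(L² − r² sin²θ) = 0.03·296·0.13744/0.09433 = 12.941 rad/s.

12.9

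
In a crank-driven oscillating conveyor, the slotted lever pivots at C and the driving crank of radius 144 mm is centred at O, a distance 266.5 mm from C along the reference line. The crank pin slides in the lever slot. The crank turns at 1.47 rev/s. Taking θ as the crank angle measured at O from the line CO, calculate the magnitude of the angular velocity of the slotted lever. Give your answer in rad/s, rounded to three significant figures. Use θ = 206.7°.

5.40

ω = 9.236 rad/s (from 1.47 rev/s).
Crank pin A relative to C: A = (d + r cosθ, r sinθ); lever angle φ = atan2(r sinθ, d + r cosθ).
Differentiating tanφ: φ̇ = rω(d cosθ + r)/(d² + r² + 2dr cosθ).
d² + r² + 2dr cosθ = |CA|² = 0.0231902 m²;  d cosθ + r = -0.094083 m.
|ω_lever| = |0.144·9.236·-0.094083| / 0.0231902 = 5.396 rad/s.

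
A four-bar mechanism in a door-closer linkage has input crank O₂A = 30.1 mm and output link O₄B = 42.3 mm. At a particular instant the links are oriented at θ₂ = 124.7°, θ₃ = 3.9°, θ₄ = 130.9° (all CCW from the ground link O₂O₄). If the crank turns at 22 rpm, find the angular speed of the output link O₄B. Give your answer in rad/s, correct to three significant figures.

ω₂ = 2.304 rad/s (from 22 rpm).
Differentiating the loop-closure r₂e^{iθ₂}+r₃e^{iθ₃}=r₁+r₄e^{iθ₄} gives r₂ω₂e^{iθ₂}+r₃ω₃e^{iθ₃}=r₄ω₄e^{iθ₄}.
Eliminating the other unknown: ω₄ = r₂ω₂ sin(θ₂−θ₃) / [r₄ sin(θ₄−θ₃)].
Numerator sine = +0.85896; denominator sine = +0.79864.
Result = 0.0301·2.304·(+0.85896) / (0.0423·(+0.79864)) = +1.7632 rad/s; magnitude 1.7632 rad/s.

1.76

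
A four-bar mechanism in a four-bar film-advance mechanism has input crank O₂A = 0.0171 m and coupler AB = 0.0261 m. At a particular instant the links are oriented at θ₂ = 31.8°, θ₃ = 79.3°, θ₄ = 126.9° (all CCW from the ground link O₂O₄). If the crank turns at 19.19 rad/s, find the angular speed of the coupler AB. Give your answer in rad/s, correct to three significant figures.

ω₂ = 19.19 rad/s
Differentiating the loop-closure r₂e^{iθ₂}+r₃e^{iθ₃}=r₁+r₄e^{iθ₄} gives r₂ω₂e^{iθ₂}+r₃ω₃e^{iθ₃}=r₄ω₄e^{iθ₄}.
Eliminating the other unknown: ω₃ = r₂ω₂ sin(θ₄−θ₂) / [r₃ sin(θ₃−θ₄)].
Numerator sine = +0.99604; denominator sine = -0.73846.
Result = 0.0171·19.19·(+0.99604) / (0.0261·(-0.73846)) = -16.958 rad/s; magnitude 16.958 rad/s.

17.0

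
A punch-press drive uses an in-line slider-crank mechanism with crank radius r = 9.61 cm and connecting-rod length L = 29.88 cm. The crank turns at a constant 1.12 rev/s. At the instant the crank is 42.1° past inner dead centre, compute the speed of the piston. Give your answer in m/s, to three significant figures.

0.564

ω = 2π·1.12 = 7.037 rad/s
For an in-line slider-crank, x = r cosθ + √(L² − r² sin²θ), so v = −rω sinθ·[1 + r cosθ/√(L² − r² sin²θ)].
With r = 0.0961 m, L = 0.2988 m, θ = 42.1°: √(L² − r² sin²θ) = 0.29177 m.
v = −0.0961·7.037·0.67043·[1 + 0.0961·0.74198/0.29177] = -0.56419 m/s.
|v| = 0.56419 m/s.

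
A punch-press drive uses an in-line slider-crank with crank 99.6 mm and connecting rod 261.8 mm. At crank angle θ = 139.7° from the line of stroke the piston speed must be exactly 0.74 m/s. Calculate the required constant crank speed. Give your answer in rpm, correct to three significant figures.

For an in-line slider-crank, |v_piston| = rω|sinθ|·[1 + r cosθ/√(L² − r² sin²θ)].
With r = 0.0996 m, L = 0.2618 m, θ = 139.7°: the bracketed kinematic factor |dx/dθ| = 0.045136 m.
ω = v/|dx/dθ| = 0.74/0.045136 = 16.395 rad/s.
N = 60ω/(2π) = 156.56 rpm.

157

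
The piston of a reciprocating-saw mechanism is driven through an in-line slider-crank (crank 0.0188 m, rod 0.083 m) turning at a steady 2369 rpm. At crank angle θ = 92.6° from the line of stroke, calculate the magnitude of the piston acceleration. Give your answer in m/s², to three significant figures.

320

ω = 2π·2369/60 = 248.1 rad/s
x(θ) = r cosθ + √(L² − r² sin²θ); with ω constant, a = ω²·d²x/dθ².
d²x/dθ² = −r cosθ − r²(cos2θ)/√u − r⁴ sin²2θ/(4u^{3/2}),  u = L² − r² sin²θ = 0.00653629 m².
Substituting r = 0.0188 m, L = 0.083 m, θ = 92.6°: d²x/dθ² = +0.005206 m.
a = ω²·d²x/dθ² = (248.1)²·(+0.005206) = +320.4 m/s²;  |a| = 320.4 m/s².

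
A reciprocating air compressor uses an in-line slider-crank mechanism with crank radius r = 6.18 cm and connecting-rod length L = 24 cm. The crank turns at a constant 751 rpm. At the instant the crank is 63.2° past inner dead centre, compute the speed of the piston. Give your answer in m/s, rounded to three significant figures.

ω = 2π·751/60 = 78.64 rad/s
For an in-line slider-crank, x = r cosθ + √(L² − r² sin²θ), so v = −rω sinθ·[1 + r cosθ/√(L² − r² sin²θ)].
With r = 0.0618 m, L = 0.24 m, θ = 63.2°: √(L² − r² sin²θ) = 0.23357 m.
v = −0.0618·78.64·0.89259·[1 + 0.0618·0.45088/0.23357] = -4.8557 m/s.
|v| = 4.8557 m/s.

4.86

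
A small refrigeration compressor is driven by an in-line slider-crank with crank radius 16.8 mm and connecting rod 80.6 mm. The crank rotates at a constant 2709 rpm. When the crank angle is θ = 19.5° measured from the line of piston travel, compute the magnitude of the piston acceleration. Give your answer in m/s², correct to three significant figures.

1500

ω = 2π·2709/60 = 283.7 rad/s
x(θ) = r cosθ + √(L² − r² sin²θ); with ω constant, a = ω²·d²x/dθ².
d²x/dθ² = −r cosθ − r²(cos2θ)/√u − r⁴ sin²2θ/(4u^{3/2}),  u = L² − r² sin²θ = 0.00646491 m².
Substituting r = 0.0168 m, L = 0.0806 m, θ = 19.5°: d²x/dθ² = -0.01858 m.
a = ω²·d²x/dθ² = (283.7)²·(-0.01858) = -1495.2 m/s²;  |a| = 1495.2 m/s².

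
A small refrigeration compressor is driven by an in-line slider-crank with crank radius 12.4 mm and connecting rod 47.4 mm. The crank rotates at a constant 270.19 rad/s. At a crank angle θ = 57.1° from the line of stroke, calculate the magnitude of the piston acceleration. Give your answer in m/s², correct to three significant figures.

396

ω = 270.2 rad/s
x(θ) = r cosθ + √(L² − r² sin²θ); with ω constant, a = ω²·d²x/dθ².
d²x/dθ² = −r cosθ − r²(cos2θ)/√u − r⁴ sin²2θ/(4u^{3/2}),  u = L² − r² sin²θ = 0.00213837 m².
Substituting r = 0.0124 m, L = 0.0474 m, θ = 57.1°: d²x/dθ² = -0.0054221 m.
a = ω²·d²x/dθ² = (270.2)²·(-0.0054221) = -395.82 m/s²;  |a| = 395.82 m/s².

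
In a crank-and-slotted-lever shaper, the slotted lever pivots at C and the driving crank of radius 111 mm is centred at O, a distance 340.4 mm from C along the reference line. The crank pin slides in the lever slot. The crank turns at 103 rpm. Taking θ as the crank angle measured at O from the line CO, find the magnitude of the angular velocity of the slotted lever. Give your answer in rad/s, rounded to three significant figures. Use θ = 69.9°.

1.77

ω = 10.79 rad/s (from 103 rpm).
Crank pin A relative to C: A = (d + r cosθ, r sinθ); lever angle φ = atan2(r sinθ, d + r cosθ).
Differentiating tanφ: φ̇ = rω(d cosθ + r)/(d² + r² + 2dr cosθ).
d² + r² + 2dr cosθ = |CA|² = 0.154163 m²;  d cosθ + r = +0.22798 m.
|ω_lever| = |0.111·10.79·+0.22798| / 0.154163 = 1.7706 rad/s.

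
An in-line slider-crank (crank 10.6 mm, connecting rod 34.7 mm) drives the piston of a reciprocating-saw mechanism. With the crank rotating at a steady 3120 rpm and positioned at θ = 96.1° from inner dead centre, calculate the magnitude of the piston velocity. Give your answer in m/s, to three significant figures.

ω = 2π·3120/60 = 326.7 rad/s
For an in-line slider-crank, x = r cosθ + √(L² − r² sin²θ), so v = −rω sinθ·[1 + r cosθ/√(L² − r² sin²θ)].
With r = 0.0106 m, L = 0.0347 m, θ = 96.1°: √(L² − r² sin²θ) = 0.033061 m.
v = −0.0106·326.7·0.99434·[1 + 0.0106·-0.10626/0.033061] = -3.3264 m/s.
|v| = 3.3264 m/s.

3.33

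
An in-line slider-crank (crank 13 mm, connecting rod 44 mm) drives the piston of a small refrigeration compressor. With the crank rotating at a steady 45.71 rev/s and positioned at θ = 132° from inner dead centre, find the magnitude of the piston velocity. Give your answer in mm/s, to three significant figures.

2210

ω = 2π·45.7 = 287.2 rad/s
For an in-line slider-crank, x = r cosθ + √(L² − r² sin²θ), so v = −rω sinθ·[1 + r cosθ/√(L² − r² sin²θ)].
With r = 0.013 m, L = 0.044 m, θ = 132°: √(L² − r² sin²θ) = 0.042926 m.
v = −0.013·287.2·0.74314·[1 + 0.013·-0.66913/0.042926] = -2.2124 m/s.
|v| = 2.2124 m/s = 2212.4 mm/s.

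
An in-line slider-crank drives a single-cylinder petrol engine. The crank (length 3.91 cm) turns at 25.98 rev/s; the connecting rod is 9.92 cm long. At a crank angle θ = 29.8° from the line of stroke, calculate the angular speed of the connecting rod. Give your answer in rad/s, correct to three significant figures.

56.9

ω = 163.2 rad/s (converted from 25.98 rev/s).
The rod makes angle φ with the slider axis where L sinφ = r sinθ; differentiating, L cosφ·φ̇ = r ω cosθ.
L cosφ = √(L² − r² sin²θ) = 0.097278 m.
|ω_rod| = r ω |cosθ| / √(L² − r² sin²θ) = 0.0391·163.2·0.86777/0.097278 = 56.935 rad/s.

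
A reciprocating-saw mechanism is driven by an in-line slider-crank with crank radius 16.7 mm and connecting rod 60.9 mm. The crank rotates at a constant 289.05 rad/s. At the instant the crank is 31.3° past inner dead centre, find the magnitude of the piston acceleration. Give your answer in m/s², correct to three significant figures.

1380

ω = 289.1 rad/s
x(θ) = r cosθ + √(L² − r² sin²θ); with ω constant, a = ω²·d²x/dθ².
d²x/dθ² = −r cosθ − r²(cos2θ)/√u − r⁴ sin²2θ/(4u^{3/2}),  u = L² − r² sin²θ = 0.00363354 m².
Substituting r = 0.0167 m, L = 0.0609 m, θ = 31.3°: d²x/dθ² = -0.016469 m.
a = ω²·d²x/dθ² = (289.1)²·(-0.016469) = -1376 m/s²;  |a| = 1376 m/s².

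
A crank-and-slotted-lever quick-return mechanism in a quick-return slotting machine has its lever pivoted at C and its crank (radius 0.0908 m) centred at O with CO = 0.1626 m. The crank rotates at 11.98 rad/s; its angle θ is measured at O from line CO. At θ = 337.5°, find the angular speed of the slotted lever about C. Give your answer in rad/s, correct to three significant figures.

ω = 11.98 rad/s
Crank pin A relative to C: A = (d + r cosθ, r sinθ); lever angle φ = atan2(r sinθ, d + r cosθ).
Differentiating tanφ: φ̇ = rω(d cosθ + r)/(d² + r² + 2dr cosθ).
d² + r² + 2dr cosθ = |CA|² = 0.0619639 m²;  d cosθ + r = +0.24102 m.
|ω_lever| = |0.0908·11.98·+0.24102| / 0.0619639 = 4.2312 rad/s.

4.23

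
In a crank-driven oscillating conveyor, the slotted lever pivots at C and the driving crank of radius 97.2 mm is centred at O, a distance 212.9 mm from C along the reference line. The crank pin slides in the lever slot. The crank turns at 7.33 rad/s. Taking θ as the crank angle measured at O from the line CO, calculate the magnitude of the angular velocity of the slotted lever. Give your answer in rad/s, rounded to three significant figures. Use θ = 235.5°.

ω = 7.33 rad/s
Crank pin A relative to C: A = (d + r cosθ, r sinθ); lever angle φ = atan2(r sinθ, d + r cosθ).
Differentiating tanφ: φ̇ = rω(d cosθ + r)/(d² + r² + 2dr cosθ).
d² + r² + 2dr cosθ = |CA|² = 0.031332 m²;  d cosθ + r = -0.023388 m.
|ω_lever| = |0.0972·7.33·-0.023388| / 0.031332 = 0.53183 rad/s.

0.532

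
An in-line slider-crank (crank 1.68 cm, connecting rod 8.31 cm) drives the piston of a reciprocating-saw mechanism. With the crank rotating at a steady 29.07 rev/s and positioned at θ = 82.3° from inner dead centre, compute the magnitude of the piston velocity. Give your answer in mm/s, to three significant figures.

3120

ω = 2π·29.1 = 182.7 rad/s
For an in-line slider-crank, x = r cosθ + √(L² − r² sin²θ), so v = −rω sinθ·[1 + r cosθ/√(L² − r² sin²θ)].
With r = 0.0168 m, L = 0.0831 m, θ = 82.3°: √(L² − r² sin²θ) = 0.081415 m.
v = −0.0168·182.7·0.99098·[1 + 0.0168·0.13399/0.081415] = -3.125 m/s.
|v| = 3.125 m/s = 3125 mm/s.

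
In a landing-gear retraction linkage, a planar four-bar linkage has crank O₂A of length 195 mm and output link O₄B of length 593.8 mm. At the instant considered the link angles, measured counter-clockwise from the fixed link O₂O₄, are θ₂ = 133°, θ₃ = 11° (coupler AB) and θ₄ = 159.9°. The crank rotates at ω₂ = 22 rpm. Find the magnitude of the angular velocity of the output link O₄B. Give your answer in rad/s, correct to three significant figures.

ω₂ = 2.304 rad/s (from 22 rpm).
Differentiating the loop-closure r₂e^{iθ₂}+r₃e^{iθ₃}=r₁+r₄e^{iθ₄} gives r₂ω₂e^{iθ₂}+r₃ω₃e^{iθ₃}=r₄ω₄e^{iθ₄}.
Eliminating the other unknown: ω₄ = r₂ω₂ sin(θ₂−θ₃) / [r₄ sin(θ₄−θ₃)].
Numerator sine = +0.84805; denominator sine = +0.51653.
Result = 0.195·2.304·(+0.84805) / (0.5938·(+0.51653)) = +1.2421 rad/s; magnitude 1.2421 rad/s.

1.24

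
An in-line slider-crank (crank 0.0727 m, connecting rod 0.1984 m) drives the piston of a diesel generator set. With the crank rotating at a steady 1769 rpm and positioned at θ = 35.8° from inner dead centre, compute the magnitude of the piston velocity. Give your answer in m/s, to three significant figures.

ω = 2π·1769/60 = 185.2 rad/s
For an in-line slider-crank, x = r cosθ + √(L² − r² sin²θ), so v = −rω sinθ·[1 + r cosθ/√(L² − r² sin²θ)].
With r = 0.0727 m, L = 0.1984 m, θ = 35.8°: √(L² − r² sin²θ) = 0.19379 m.
v = −0.0727·185.2·0.58496·[1 + 0.0727·0.81106/0.19379] = -10.275 m/s.
|v| = 10.275 m/s.

10.3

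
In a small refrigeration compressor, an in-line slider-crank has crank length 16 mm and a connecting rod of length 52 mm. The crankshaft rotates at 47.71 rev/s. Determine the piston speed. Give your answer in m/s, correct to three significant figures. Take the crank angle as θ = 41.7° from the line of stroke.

3.94

ω = 2π·47.7 = 299.8 rad/s
For an in-line slider-crank, x = r cosθ + √(L² − r² sin²θ), so v = −rω sinθ·[1 + r cosθ/√(L² − r² sin²θ)].
With r = 0.016 m, L = 0.052 m, θ = 41.7°: √(L² − r² sin²θ) = 0.050899 m.
v = −0.016·299.8·0.66523·[1 + 0.016·0.74664/0.050899] = -3.9395 m/s.
|v| = 3.9395 m/s.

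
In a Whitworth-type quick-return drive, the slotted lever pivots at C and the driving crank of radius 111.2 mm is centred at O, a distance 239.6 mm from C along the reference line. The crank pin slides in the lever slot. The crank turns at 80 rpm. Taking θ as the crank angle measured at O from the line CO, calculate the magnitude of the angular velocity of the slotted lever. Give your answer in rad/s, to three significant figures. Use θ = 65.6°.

ω = 8.378 rad/s (from 80 rpm).
Crank pin A relative to C: A = (d + r cosθ, r sinθ); lever angle φ = atan2(r sinθ, d + r cosθ).
Differentiating tanφ: φ̇ = rω(d cosθ + r)/(d² + r² + 2dr cosθ).
d² + r² + 2dr cosθ = |CA|² = 0.0917867 m²;  d cosθ + r = +0.21018 m.
|ω_lever| = |0.1112·8.378·+0.21018| / 0.0917867 = 2.1332 rad/s.

2.13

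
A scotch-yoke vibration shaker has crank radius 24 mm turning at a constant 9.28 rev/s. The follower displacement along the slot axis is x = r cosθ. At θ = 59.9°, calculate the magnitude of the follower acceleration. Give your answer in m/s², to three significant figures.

40.9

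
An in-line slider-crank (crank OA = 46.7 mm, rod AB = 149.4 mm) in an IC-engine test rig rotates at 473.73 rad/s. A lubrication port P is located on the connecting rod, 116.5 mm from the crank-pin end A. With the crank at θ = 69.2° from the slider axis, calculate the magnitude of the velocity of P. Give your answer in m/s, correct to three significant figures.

22.6

ω = 473.7 rad/s.  Crank-pin speed |V_A| = rω = 22.123 m/s, perpendicular to OA.
Rod angle: sinφ = −(r/L) sinθ ⇒ φ = -16.990°; ω_rod = −rω cosθ/√(L²−r²sin²θ) = -54.984 rad/s.
V_P = V_A + ω_rod × AP, with AP = 0.1165 m along the rod.
Components: V_Px = −rω sinθ − a·ω_rod·sinφ = -22.553 m/s;  V_Py = rω cosθ + a·ω_rod·cosφ = +1.73 m/s.
|V_P| = √(V_Px² + V_Py²) = 22.619 m/s.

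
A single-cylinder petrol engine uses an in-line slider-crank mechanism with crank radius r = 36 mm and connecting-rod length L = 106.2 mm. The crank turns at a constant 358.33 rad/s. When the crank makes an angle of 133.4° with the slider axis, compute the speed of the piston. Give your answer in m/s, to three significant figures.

7.12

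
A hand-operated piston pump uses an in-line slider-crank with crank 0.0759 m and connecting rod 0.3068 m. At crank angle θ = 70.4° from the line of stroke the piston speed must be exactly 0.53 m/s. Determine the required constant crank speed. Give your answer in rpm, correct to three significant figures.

For an in-line slider-crank, |v_piston| = rω|sinθ|·[1 + r cosθ/√(L² − r² sin²θ)].
With r = 0.0759 m, L = 0.3068 m, θ = 70.4°: the bracketed kinematic factor |dx/dθ| = 0.077604 m.
ω = v/|dx/dθ| = 0.53/0.077604 = 6.8295 rad/s.
N = 60ω/(2π) = 65.217 rpm.

65.2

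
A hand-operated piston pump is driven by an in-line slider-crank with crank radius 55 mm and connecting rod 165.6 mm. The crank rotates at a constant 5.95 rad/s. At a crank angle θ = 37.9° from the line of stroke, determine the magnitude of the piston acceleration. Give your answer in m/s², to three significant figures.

1.72

ω = 5.95 rad/s
x(θ) = r cosθ + √(L² − r² sin²θ); with ω constant, a = ω²·d²x/dθ².
d²x/dθ² = −r cosθ − r²(cos2θ)/√u − r⁴ sin²2θ/(4u^{3/2}),  u = L² − r² sin²θ = 0.0262819 m².
Substituting r = 0.055 m, L = 0.1656 m, θ = 37.9°: d²x/dθ² = -0.048482 m.
a = ω²·d²x/dθ² = (5.95)²·(-0.048482) = -1.7164 m/s²;  |a| = 1.7164 m/s².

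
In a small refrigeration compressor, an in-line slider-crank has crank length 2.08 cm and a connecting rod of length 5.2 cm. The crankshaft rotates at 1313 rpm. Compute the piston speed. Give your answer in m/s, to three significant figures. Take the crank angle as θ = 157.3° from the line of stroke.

0.691

ω = 2π·1313/60 = 137.5 rad/s
For an in-line slider-crank, x = r cosθ + √(L² − r² sin²θ), so v = −rω sinθ·[1 + r cosθ/√(L² − r² sin²θ)].
With r = 0.0208 m, L = 0.052 m, θ = 157.3°: √(L² − r² sin²θ) = 0.051377 m.
v = −0.0208·137.5·0.38591·[1 + 0.0208·-0.92254/0.051377] = -0.69146 m/s.
|v| = 0.69146 m/s.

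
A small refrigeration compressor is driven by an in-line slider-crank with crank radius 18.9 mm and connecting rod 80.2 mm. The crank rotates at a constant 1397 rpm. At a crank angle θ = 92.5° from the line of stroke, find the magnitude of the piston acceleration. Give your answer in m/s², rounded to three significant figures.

ω = 2π·1397/60 = 146.3 rad/s
x(θ) = r cosθ + √(L² − r² sin²θ); with ω constant, a = ω²·d²x/dθ².
d²x/dθ² = −r cosθ − r²(cos2θ)/√u − r⁴ sin²2θ/(4u^{3/2}),  u = L² − r² sin²θ = 0.00607551 m².
Substituting r = 0.0189 m, L = 0.0802 m, θ = 92.5°: d²x/dθ² = +0.0053893 m.
a = ω²·d²x/dθ² = (146.3)²·(+0.0053893) = +115.34 m/s²;  |a| = 115.34 m/s².

115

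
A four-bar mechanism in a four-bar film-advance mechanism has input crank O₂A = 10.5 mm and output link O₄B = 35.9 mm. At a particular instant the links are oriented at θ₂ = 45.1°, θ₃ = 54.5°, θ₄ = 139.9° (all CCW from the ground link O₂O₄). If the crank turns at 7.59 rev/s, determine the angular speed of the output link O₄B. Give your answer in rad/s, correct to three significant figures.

ω₂ = 47.69 rad/s (from 7.59 rev/s).
Differentiating the loop-closure r₂e^{iθ₂}+r₃e^{iθ₃}=r₁+r₄e^{iθ₄} gives r₂ω₂e^{iθ₂}+r₃ω₃e^{iθ₃}=r₄ω₄e^{iθ₄}.
Eliminating the other unknown: ω₄ = r₂ω₂ sin(θ₂−θ₃) / [r₄ sin(θ₄−θ₃)].
Numerator sine = -0.16333; denominator sine = +0.99678.
Result = 0.0105·47.69·(-0.16333) / (0.0359·(+0.99678)) = -2.2855 rad/s; magnitude 2.2855 rad/s.

2.29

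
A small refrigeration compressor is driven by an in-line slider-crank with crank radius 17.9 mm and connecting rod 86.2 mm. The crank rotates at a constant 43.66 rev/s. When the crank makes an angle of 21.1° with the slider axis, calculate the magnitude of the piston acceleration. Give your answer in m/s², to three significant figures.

1470

ω = 2π·43.7 = 274.3 rad/s
x(θ) = r cosθ + √(L² − r² sin²θ); with ω constant, a = ω²·d²x/dθ².
d²x/dθ² = −r cosθ − r²(cos2θ)/√u − r⁴ sin²2θ/(4u^{3/2}),  u = L² − r² sin²θ = 0.00738892 m².
Substituting r = 0.0179 m, L = 0.0862 m, θ = 21.1°: d²x/dθ² = -0.019479 m.
a = ω²·d²x/dθ² = (274.3)²·(-0.019479) = -1465.9 m/s²;  |a| = 1465.9 m/s².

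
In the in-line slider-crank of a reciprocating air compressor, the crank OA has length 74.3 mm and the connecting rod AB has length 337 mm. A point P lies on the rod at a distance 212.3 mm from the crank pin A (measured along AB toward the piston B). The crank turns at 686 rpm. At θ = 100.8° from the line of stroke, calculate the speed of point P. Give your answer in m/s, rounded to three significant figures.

ω = 71.84 rad/s.  Crank-pin speed |V_A| = rω = 5.3375 m/s, perpendicular to OA.
Rod angle: sinφ = −(r/L) sinθ ⇒ φ = -12.508°; ω_rod = −rω cosθ/√(L²−r²sin²θ) = +3.04 rad/s.
V_P = V_A + ω_rod × AP, with AP = 0.2123 m along the rod.
Components: V_Px = −rω sinθ − a·ω_rod·sinφ = -5.1032 m/s;  V_Py = rω cosθ + a·ω_rod·cosφ = -0.37009 m/s.
|V_P| = √(V_Px² + V_Py²) = 5.1166 m/s.

5.12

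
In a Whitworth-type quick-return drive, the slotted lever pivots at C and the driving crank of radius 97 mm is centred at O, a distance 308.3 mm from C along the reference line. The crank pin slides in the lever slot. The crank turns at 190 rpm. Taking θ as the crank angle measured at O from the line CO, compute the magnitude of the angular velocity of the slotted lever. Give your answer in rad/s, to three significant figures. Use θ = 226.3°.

ω = 19.9 rad/s (from 190 rpm).
Crank pin A relative to C: A = (d + r cosθ, r sinθ); lever angle φ = atan2(r sinθ, d + r cosθ).
Differentiating tanφ: φ̇ = rω(d cosθ + r)/(d² + r² + 2dr cosθ).
d² + r² + 2dr cosθ = |CA|² = 0.0631361 m²;  d cosθ + r = -0.116 m.
|ω_lever| = |0.097·19.9·-0.116| / 0.0631361 = 3.5459 rad/s.

3.55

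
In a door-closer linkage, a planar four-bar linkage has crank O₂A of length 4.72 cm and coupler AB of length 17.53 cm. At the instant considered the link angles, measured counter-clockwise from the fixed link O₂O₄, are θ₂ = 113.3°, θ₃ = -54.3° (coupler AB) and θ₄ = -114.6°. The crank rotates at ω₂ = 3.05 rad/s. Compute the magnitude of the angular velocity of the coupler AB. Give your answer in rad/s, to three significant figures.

0.701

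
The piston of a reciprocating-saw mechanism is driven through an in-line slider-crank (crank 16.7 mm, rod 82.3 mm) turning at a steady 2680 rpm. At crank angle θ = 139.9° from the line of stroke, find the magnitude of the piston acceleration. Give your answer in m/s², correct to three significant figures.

ω = 2π·2680/60 = 280.6 rad/s
x(θ) = r cosθ + √(L² − r² sin²θ); with ω constant, a = ω²·d²x/dθ².
d²x/dθ² = −r cosθ − r²(cos2θ)/√u − r⁴ sin²2θ/(4u^{3/2}),  u = L² − r² sin²θ = 0.00665758 m².
Substituting r = 0.0167 m, L = 0.0823 m, θ = 139.9°: d²x/dθ² = +0.012158 m.
a = ω²·d²x/dθ² = (280.6)²·(+0.012158) = +957.58 m/s²;  |a| = 957.58 m/s².

958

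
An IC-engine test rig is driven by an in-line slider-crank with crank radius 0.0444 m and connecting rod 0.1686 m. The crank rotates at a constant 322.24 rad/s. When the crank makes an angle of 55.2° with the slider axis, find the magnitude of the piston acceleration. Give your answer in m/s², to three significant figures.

2220

ω = 322.2 rad/s
x(θ) = r cosθ + √(L² − r² sin²θ); with ω constant, a = ω²·d²x/dθ².
d²x/dθ² = −r cosθ − r²(cos2θ)/√u − r⁴ sin²2θ/(4u^{3/2}),  u = L² − r² sin²θ = 0.0270967 m².
Substituting r = 0.0444 m, L = 0.1686 m, θ = 55.2°: d²x/dθ² = -0.021357 m.
a = ω²·d²x/dθ² = (322.2)²·(-0.021357) = -2217.6 m/s²;  |a| = 2217.6 m/s².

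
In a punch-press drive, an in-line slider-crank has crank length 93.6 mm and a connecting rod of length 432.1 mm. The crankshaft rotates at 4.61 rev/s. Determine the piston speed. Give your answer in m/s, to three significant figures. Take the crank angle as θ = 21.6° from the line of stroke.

1.20

ω = 2π·4.61 = 28.97 rad/s
For an in-line slider-crank, x = r cosθ + √(L² − r² sin²θ), so v = −rω sinθ·[1 + r cosθ/√(L² − r² sin²θ)].
With r = 0.0936 m, L = 0.4321 m, θ = 21.6°: √(L² − r² sin²θ) = 0.43072 m.
v = −0.0936·28.97·0.36812·[1 + 0.0936·0.92978/0.43072] = -1.1997 m/s.
|v| = 1.1997 m/s.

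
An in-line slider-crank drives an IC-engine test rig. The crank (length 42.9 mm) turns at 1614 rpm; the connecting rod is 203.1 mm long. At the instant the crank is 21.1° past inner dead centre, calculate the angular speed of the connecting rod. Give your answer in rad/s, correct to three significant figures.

33.4

ω = 169 rad/s (converted from 1614 rpm).
The rod makes angle φ with the slider axis where L sinφ = r sinθ; differentiating, L cosφ·φ̇ = r ω cosθ.
L cosφ = √(L² − r² sin²θ) = 0.20251 m.
|ω_rod| = r ω |cosθ| / √(L² − r² sin²θ) = 0.0429·169·0.93295/0.20251 = 33.404 rad/s.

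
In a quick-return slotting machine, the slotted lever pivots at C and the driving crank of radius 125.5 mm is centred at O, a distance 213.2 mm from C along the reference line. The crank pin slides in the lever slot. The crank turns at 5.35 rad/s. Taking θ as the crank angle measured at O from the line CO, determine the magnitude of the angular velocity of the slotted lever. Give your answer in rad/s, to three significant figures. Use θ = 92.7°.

1.32

ω = 5.35 rad/s
Crank pin A relative to C: A = (d + r cosθ, r sinθ); lever angle φ = atan2(r sinθ, d + r cosθ).
Differentiating tanφ: φ̇ = rω(d cosθ + r)/(d² + r² + 2dr cosθ).
d² + r² + 2dr cosθ = |CA|² = 0.0586837 m²;  d cosθ + r = +0.11546 m.
|ω_lever| = |0.1255·5.35·+0.11546| / 0.0586837 = 1.321 rad/s.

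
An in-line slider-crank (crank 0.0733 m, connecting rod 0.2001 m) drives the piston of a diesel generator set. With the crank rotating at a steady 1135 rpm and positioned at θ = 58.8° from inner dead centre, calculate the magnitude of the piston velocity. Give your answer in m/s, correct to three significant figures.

ω = 2π·1135/60 = 118.9 rad/s
For an in-line slider-crank, x = r cosθ + √(L² − r² sin²θ), so v = −rω sinθ·[1 + r cosθ/√(L² − r² sin²θ)].
With r = 0.0733 m, L = 0.2001 m, θ = 58.8°: √(L² − r² sin²θ) = 0.19002 m.
v = −0.0733·118.9·0.85536·[1 + 0.0733·0.51803/0.19002] = -8.9412 m/s.
|v| = 8.9412 m/s.

8.94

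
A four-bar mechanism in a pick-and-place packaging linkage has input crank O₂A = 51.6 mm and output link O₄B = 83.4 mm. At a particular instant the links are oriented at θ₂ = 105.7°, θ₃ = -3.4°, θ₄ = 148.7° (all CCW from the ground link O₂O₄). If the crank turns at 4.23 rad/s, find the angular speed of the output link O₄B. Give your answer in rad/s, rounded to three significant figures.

ω₂ = 4.23 rad/s
Differentiating the loop-closure r₂e^{iθ₂}+r₃e^{iθ₃}=r₁+r₄e^{iθ₄} gives r₂ω₂e^{iθ₂}+r₃ω₃e^{iθ₃}=r₄ω₄e^{iθ₄}.
Eliminating the other unknown: ω₄ = r₂ω₂ sin(θ₂−θ₃) / [r₄ sin(θ₄−θ₃)].
Numerator sine = +0.94495; denominator sine = +0.46793.
Result = 0.0516·4.23·(+0.94495) / (0.0834·(+0.46793)) = +5.2851 rad/s; magnitude 5.2851 rad/s.

5.29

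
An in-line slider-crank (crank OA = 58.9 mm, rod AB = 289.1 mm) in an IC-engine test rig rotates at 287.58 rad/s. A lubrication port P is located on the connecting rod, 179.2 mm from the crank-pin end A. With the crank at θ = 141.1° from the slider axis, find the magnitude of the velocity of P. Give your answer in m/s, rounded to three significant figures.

10.8

ω = 287.6 rad/s.  Crank-pin speed |V_A| = rω = 16.938 m/s, perpendicular to OA.
Rod angle: sinφ = −(r/L) sinθ ⇒ φ = -7.350°; ω_rod = −rω cosθ/√(L²−r²sin²θ) = +45.975 rad/s.
V_P = V_A + ω_rod × AP, with AP = 0.1792 m along the rod.
Components: V_Px = −rω sinθ − a·ω_rod·sinφ = -9.5827 m/s;  V_Py = rω cosθ + a·ω_rod·cosφ = -5.0112 m/s.
|V_P| = √(V_Px² + V_Py²) = 10.814 m/s.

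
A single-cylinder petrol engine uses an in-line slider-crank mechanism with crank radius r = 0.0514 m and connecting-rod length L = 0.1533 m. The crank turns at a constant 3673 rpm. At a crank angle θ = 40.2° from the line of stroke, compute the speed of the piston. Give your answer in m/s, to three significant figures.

ω = 2π·3673/60 = 384.6 rad/s
For an in-line slider-crank, x = r cosθ + √(L² − r² sin²θ), so v = −rω sinθ·[1 + r cosθ/√(L² − r² sin²θ)].
With r = 0.0514 m, L = 0.1533 m, θ = 40.2°: √(L² − r² sin²θ) = 0.14967 m.
v = −0.0514·384.6·0.64546·[1 + 0.0514·0.76380/0.14967] = -16.108 m/s.
|v| = 16.108 m/s.

16.1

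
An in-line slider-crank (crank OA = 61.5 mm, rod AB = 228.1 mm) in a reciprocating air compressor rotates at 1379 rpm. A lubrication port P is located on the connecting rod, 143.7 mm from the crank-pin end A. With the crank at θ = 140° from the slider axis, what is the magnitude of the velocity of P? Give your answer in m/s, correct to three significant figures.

ω = 144.4 rad/s.  Crank-pin speed |V_A| = rω = 8.8811 m/s, perpendicular to OA.
Rod angle: sinφ = −(r/L) sinθ ⇒ φ = -9.980°; ω_rod = −rω cosθ/√(L²−r²sin²θ) = +30.284 rad/s.
V_P = V_A + ω_rod × AP, with AP = 0.1437 m along the rod.
Components: V_Px = −rω sinθ − a·ω_rod·sinφ = -4.9545 m/s;  V_Py = rω cosθ + a·ω_rod·cosφ = -2.5173 m/s.
|V_P| = √(V_Px² + V_Py²) = 5.5573 m/s.

5.56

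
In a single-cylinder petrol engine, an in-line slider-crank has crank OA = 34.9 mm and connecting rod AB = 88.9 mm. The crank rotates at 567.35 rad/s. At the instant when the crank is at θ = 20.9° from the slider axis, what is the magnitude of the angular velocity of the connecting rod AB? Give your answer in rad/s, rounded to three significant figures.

210

ω = 567.4 rad/s
The rod makes angle φ with the slider axis where L sinφ = r sinθ; differentiating, L cosφ·φ̇ = r ω cosθ.
L cosφ = √(L² − r² sin²θ) = 0.088024 m.
|ω_rod| = r ω |cosθ| / √(L² − r² sin²θ) = 0.0349·567.4·0.93420/0.088024 = 210.14 rad/s.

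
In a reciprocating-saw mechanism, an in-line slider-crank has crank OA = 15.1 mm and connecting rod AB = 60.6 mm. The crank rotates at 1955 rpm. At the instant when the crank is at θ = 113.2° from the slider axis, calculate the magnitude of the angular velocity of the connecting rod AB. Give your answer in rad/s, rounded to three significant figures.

ω = 204.7 rad/s (converted from 1955 rpm).
The rod makes angle φ with the slider axis where L sinφ = r sinθ; differentiating, L cosφ·φ̇ = r ω cosθ.
L cosφ = √(L² − r² sin²θ) = 0.058989 m.
|ω_rod| = r ω |cosθ| / √(L² − r² sin²θ) = 0.0151·204.7·0.39394/0.058989 = 20.645 rad/s.

20.6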